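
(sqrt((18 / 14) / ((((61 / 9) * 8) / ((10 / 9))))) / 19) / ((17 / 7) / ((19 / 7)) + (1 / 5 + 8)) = 5 * sqrt(2135) / 245952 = 0.00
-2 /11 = -0.18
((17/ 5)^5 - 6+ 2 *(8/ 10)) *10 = 2812214/ 625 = 4499.54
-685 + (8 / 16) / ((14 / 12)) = -4792 / 7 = -684.57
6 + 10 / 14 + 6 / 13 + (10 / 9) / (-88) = 258133 / 36036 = 7.16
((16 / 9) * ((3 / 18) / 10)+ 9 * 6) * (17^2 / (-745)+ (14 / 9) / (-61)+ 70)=207596423146 / 55215675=3759.74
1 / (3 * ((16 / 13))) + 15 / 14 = 451 / 336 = 1.34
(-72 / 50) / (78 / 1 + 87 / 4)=-48 / 3325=-0.01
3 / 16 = 0.19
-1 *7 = -7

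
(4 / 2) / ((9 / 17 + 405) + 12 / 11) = 0.00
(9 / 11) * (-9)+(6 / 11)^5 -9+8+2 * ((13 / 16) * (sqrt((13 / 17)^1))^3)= -1339196 / 161051+169 * sqrt(221) / 2312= -7.23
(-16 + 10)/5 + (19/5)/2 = 7/10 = 0.70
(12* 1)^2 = 144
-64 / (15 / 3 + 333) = -32 / 169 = -0.19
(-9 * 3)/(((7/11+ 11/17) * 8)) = -1683/640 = -2.63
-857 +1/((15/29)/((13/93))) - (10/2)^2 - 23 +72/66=-13866338/15345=-903.64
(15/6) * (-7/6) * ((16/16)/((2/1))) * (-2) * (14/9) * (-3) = -245/18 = -13.61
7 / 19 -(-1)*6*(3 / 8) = 199 / 76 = 2.62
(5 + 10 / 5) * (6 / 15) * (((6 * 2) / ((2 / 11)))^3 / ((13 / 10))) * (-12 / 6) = -16099776 / 13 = -1238444.31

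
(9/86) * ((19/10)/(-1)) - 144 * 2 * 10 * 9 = -22291371/860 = -25920.20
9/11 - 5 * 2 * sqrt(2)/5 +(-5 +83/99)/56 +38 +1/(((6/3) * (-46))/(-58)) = 627587/15939 - 2 * sqrt(2) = 36.55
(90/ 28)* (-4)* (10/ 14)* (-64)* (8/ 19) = 230400/ 931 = 247.48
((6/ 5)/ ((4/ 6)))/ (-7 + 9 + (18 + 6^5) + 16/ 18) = 81/ 350860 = 0.00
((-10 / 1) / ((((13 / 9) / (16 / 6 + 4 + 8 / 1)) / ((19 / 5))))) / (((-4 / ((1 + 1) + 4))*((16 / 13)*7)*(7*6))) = 1.60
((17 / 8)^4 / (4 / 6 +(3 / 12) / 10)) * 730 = 457277475 / 21248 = 21520.97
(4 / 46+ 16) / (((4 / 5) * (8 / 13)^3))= 2032225 / 23552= 86.29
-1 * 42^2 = -1764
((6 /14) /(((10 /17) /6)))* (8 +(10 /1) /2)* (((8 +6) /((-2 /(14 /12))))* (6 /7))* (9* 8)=-143208 /5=-28641.60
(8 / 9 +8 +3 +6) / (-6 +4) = -161 / 18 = -8.94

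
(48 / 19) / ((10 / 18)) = 432 / 95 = 4.55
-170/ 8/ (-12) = 85/ 48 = 1.77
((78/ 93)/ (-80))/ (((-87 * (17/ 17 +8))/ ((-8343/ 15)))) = -1339/ 179800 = -0.01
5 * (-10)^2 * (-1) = -500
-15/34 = -0.44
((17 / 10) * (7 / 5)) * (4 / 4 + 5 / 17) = 77 / 25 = 3.08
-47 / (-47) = 1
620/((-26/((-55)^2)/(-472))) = 442618000/13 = 34047538.46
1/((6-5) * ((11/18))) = 1.64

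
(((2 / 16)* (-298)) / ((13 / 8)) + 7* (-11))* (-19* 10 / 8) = 123405 / 52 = 2373.17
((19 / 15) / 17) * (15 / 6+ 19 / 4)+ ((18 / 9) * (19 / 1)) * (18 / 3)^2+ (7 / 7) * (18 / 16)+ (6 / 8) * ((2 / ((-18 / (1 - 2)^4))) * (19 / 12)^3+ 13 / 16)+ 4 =1373.94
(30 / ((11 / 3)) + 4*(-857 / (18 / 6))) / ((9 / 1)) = -37438 / 297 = -126.05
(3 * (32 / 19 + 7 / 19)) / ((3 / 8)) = 312 / 19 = 16.42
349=349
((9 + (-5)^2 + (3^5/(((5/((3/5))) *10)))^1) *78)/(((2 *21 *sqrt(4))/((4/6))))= 119977/5250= 22.85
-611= -611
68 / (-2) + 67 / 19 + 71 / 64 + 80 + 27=77.64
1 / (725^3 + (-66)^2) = 1 / 381082481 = 0.00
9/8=1.12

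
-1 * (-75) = 75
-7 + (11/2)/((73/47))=-505/146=-3.46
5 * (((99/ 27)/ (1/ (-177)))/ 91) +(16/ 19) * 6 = -30.61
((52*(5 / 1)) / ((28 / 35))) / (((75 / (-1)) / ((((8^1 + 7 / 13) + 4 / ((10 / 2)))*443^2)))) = -119123143 / 15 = -7941542.87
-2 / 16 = -1 / 8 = -0.12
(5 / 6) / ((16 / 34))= 85 / 48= 1.77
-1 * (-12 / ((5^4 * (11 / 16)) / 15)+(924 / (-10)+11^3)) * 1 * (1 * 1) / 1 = -1702499 / 1375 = -1238.18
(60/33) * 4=7.27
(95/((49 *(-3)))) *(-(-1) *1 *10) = -950/147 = -6.46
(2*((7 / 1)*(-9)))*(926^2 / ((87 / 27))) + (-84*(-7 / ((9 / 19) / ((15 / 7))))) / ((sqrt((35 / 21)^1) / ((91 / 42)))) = -33525804.15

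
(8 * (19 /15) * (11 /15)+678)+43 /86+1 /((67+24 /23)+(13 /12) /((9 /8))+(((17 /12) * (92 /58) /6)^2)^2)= 582164144455771657243 /848703083494431150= 685.95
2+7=9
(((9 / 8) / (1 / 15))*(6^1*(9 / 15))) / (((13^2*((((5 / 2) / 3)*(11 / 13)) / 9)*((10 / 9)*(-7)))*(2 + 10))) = -19683 / 400400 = -0.05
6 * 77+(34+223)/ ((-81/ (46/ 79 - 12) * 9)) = 466.03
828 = 828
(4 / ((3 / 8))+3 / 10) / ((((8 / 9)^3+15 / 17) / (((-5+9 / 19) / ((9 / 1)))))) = -6493473 / 1865705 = -3.48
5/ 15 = 1/ 3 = 0.33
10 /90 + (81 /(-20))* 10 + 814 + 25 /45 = 4645 /6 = 774.17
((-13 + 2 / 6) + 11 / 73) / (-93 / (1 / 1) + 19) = 2741 / 16206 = 0.17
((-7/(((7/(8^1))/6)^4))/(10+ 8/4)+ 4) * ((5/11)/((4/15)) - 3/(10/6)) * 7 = 330747/385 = 859.08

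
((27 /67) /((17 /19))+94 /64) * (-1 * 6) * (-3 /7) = 629541 /127568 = 4.93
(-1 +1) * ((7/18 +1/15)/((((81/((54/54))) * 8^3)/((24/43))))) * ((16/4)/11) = 0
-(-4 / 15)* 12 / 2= 8 / 5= 1.60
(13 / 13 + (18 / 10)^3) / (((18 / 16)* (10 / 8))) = 27328 / 5625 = 4.86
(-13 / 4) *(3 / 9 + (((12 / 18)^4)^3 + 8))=-57626023 / 2125764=-27.11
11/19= 0.58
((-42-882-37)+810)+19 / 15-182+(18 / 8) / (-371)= -7384519 / 22260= -331.74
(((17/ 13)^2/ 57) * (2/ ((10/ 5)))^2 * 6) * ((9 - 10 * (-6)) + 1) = 40460/ 3211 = 12.60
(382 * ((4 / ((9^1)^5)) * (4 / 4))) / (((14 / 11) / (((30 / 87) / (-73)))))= -84040 / 875047131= -0.00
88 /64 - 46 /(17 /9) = -3125 /136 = -22.98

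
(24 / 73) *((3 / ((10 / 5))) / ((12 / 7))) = 21 / 73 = 0.29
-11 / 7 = -1.57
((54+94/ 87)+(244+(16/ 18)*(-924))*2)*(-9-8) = 542096/ 29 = 18692.97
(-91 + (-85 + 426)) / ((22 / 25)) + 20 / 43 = 134595 / 473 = 284.56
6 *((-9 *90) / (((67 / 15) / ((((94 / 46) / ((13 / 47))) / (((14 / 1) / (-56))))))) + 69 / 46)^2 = 138384771721380603 / 802642178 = 172411537.19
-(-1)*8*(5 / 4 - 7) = -46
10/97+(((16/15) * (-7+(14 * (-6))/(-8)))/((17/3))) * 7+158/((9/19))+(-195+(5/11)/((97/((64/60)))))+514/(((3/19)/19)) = 50603409361/816255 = 61994.61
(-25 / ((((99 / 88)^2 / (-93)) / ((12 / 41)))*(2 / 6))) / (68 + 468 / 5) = 124000 / 12423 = 9.98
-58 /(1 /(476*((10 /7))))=-39440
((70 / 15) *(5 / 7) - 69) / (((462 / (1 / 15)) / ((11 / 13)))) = -197 / 24570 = -0.01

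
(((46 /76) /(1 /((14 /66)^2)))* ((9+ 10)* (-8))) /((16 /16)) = -4508 /1089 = -4.14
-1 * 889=-889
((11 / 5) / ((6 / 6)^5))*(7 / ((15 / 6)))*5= 154 / 5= 30.80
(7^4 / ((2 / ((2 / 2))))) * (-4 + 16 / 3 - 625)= -4492271 / 6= -748711.83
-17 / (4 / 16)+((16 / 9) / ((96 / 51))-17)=-1513 / 18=-84.06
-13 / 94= -0.14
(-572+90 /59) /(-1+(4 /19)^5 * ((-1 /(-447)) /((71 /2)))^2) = 83943689715558937998 /147147117868258465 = 570.47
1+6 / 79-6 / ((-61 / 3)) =6607 / 4819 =1.37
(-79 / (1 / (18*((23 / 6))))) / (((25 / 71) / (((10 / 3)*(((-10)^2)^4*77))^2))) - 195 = -30595300120000000000000585 / 3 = -10198433373333333333333530.00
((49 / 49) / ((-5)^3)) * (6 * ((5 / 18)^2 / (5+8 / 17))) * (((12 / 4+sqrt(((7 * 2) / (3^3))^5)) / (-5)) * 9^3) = 1666 * sqrt(42) / 564975+459 / 1550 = 0.32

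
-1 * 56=-56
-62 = -62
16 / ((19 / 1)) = 16 / 19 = 0.84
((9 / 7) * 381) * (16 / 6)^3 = 65024 / 7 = 9289.14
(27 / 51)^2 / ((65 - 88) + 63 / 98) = -1134 / 90457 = -0.01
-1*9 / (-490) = 9 / 490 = 0.02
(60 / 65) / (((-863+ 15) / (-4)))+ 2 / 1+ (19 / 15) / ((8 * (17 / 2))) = 1421711 / 702780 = 2.02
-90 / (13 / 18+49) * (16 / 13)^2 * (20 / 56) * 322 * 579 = -5522826240 / 30251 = -182566.73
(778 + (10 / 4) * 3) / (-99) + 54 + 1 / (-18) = 4555 / 99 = 46.01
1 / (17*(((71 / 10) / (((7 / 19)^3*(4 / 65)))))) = 2744 / 107624569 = 0.00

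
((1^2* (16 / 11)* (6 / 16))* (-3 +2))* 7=-42 / 11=-3.82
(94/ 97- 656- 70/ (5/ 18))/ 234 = -43991/ 11349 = -3.88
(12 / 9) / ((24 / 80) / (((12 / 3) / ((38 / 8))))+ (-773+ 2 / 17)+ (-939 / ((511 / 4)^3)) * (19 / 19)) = -0.00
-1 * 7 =-7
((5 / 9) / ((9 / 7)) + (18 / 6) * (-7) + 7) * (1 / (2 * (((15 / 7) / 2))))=-7693 / 1215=-6.33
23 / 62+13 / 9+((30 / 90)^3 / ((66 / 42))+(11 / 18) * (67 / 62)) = 92047 / 36828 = 2.50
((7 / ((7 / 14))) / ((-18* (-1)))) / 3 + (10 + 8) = 493 / 27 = 18.26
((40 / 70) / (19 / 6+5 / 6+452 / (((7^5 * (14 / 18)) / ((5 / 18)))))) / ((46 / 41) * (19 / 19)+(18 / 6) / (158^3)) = 5435948246288 / 42794623028925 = 0.13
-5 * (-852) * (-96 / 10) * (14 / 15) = -190848 / 5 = -38169.60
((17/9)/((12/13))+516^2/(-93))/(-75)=1915673/50220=38.15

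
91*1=91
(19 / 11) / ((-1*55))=-19 / 605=-0.03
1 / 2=0.50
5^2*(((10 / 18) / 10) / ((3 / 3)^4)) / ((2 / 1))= 25 / 36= 0.69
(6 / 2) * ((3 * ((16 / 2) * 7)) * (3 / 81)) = 18.67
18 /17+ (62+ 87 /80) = 87239 /1360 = 64.15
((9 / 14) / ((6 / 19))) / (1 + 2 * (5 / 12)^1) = 171 / 154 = 1.11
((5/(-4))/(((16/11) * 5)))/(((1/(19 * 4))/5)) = -1045/16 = -65.31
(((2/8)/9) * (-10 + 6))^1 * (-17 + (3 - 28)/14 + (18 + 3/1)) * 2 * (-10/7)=310/441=0.70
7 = 7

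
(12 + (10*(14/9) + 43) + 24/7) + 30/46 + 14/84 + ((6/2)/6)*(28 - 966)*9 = -12015679/2898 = -4146.20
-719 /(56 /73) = -52487 /56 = -937.27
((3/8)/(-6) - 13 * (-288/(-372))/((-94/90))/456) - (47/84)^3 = -0.22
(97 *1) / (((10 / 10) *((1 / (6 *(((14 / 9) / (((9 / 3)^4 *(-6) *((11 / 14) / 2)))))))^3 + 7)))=-5842919936 / 515235016843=-0.01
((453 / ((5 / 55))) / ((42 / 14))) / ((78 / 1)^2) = 1661 / 6084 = 0.27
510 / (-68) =-15 / 2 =-7.50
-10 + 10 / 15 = -28 / 3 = -9.33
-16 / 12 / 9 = -4 / 27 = -0.15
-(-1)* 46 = 46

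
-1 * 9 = -9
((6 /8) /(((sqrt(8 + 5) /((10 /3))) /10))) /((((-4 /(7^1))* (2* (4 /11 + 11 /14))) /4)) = -13475* sqrt(13) /2301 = -21.11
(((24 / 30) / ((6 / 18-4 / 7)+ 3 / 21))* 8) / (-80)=0.84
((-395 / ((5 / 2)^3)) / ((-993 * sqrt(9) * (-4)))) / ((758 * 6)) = -79 / 169356150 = -0.00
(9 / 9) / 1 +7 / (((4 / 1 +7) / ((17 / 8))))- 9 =-585 / 88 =-6.65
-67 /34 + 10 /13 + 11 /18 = -1174 /1989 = -0.59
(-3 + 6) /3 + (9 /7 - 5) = -19 /7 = -2.71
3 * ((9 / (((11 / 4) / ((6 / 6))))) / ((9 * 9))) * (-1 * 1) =-0.12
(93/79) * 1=93/79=1.18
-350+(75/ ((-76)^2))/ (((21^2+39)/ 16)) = -4043195/ 11552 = -350.00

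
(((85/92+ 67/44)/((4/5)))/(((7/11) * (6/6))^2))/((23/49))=34045/2116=16.09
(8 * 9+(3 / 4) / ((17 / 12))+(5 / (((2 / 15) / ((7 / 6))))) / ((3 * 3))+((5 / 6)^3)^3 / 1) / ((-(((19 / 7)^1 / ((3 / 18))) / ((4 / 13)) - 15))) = -2.05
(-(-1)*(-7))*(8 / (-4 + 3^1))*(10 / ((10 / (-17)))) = -952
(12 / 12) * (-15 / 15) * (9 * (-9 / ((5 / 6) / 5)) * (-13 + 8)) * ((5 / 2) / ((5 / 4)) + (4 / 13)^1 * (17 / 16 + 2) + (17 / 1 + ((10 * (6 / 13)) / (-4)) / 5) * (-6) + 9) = 5602365 / 26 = 215475.58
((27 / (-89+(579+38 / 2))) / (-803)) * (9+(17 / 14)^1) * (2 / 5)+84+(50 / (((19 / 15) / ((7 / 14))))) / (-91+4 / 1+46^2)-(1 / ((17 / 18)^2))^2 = 346514603284495764 / 4187357302245145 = 82.75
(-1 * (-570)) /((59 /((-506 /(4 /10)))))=-721050 /59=-12221.19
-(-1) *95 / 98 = 95 / 98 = 0.97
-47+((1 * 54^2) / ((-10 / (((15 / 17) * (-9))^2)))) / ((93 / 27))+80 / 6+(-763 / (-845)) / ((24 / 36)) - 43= -245917370147 / 45422130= -5414.04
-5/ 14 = -0.36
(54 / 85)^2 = 2916 / 7225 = 0.40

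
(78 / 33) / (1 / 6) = 156 / 11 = 14.18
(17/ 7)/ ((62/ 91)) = 221/ 62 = 3.56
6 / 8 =3 / 4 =0.75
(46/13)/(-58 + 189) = 0.03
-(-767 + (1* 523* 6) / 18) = 1778 / 3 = 592.67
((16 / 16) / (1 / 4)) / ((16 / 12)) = 3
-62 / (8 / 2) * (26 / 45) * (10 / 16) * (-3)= 403 / 24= 16.79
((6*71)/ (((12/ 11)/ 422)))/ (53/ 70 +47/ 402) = 105391335/ 559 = 188535.48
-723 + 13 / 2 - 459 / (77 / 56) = -23107 / 22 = -1050.32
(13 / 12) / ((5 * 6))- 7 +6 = -347 / 360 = -0.96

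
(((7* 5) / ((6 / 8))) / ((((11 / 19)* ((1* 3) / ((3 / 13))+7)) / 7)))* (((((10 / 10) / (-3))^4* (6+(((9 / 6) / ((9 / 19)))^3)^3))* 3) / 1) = 300478540642105 / 8979227136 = 33463.74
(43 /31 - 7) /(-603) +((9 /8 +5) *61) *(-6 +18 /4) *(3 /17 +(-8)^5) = 31124432293757 /1694832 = 18364317.11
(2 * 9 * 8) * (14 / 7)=288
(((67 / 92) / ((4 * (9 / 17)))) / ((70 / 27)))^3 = 39896512713 / 17093758976000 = 0.00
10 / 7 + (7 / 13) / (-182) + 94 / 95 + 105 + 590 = 156757989 / 224770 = 697.42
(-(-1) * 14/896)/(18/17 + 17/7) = 119/26560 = 0.00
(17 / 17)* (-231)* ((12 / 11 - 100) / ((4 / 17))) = 97104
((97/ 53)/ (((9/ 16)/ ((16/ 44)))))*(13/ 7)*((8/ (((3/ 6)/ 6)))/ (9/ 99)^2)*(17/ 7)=482932736/ 7791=61985.98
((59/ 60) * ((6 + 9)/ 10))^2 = 3481/ 1600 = 2.18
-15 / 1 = -15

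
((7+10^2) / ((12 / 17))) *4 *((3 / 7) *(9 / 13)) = 179.90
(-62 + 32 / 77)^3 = -106631286488 / 456533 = -233567.53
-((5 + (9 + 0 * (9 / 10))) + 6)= -20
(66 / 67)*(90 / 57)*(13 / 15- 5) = -8184 / 1273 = -6.43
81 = 81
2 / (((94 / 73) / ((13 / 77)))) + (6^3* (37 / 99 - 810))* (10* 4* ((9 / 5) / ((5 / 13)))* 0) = 949 / 3619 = 0.26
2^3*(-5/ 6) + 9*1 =7/ 3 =2.33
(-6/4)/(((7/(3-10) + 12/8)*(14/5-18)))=15/76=0.20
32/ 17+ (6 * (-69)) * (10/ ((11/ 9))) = -3385.39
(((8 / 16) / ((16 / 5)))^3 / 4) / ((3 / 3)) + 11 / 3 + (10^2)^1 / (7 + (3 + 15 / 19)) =12.94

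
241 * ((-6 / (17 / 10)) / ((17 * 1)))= -14460 / 289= -50.03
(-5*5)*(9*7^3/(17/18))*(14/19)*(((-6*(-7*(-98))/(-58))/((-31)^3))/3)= 13341396600/279052297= 47.81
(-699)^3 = -341532099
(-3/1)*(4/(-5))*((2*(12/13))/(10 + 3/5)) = 288/689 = 0.42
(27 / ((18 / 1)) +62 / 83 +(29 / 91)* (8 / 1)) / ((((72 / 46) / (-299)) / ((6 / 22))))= -38328695 / 153384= -249.89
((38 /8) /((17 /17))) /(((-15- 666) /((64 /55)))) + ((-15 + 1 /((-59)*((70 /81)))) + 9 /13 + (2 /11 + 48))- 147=-113.15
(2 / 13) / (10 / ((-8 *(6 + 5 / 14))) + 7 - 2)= 0.03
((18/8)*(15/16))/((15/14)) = 63/32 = 1.97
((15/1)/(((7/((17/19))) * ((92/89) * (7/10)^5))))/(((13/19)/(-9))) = -5106375000/35177051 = -145.16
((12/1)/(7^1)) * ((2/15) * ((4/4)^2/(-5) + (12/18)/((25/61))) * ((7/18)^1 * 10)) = 856/675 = 1.27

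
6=6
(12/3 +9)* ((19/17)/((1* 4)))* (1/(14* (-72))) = -247/68544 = -0.00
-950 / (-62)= 475 / 31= 15.32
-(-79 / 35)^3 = 493039 / 42875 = 11.50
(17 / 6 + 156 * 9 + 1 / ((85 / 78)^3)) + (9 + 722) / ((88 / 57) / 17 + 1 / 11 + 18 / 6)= 1637.36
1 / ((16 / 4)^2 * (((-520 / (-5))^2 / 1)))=1 / 173056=0.00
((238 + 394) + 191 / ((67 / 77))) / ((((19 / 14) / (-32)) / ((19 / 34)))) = -12779424 / 1139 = -11219.86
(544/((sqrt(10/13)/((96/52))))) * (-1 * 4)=-4580.35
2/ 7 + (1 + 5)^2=254/ 7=36.29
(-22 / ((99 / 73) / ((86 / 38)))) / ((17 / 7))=-43946 / 2907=-15.12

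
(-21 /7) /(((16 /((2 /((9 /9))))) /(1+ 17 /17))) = -3 /4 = -0.75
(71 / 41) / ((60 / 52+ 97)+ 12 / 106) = 48919 / 2775946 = 0.02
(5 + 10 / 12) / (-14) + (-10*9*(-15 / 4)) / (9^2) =15 / 4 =3.75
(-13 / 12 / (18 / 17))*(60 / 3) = -1105 / 54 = -20.46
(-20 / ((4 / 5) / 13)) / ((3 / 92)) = -29900 / 3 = -9966.67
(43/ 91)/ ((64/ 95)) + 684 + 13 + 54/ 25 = 101899821/ 145600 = 699.86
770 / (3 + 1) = 192.50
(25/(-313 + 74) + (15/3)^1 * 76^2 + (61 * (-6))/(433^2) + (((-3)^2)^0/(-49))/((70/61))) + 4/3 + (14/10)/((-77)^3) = 3544969383958868849/122743109023458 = 28881.21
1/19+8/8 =20/19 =1.05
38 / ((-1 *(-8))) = 19 / 4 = 4.75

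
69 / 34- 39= -1257 / 34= -36.97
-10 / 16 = -5 / 8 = -0.62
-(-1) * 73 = 73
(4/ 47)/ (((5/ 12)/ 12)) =576/ 235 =2.45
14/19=0.74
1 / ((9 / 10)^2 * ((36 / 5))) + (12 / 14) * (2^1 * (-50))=-436525 / 5103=-85.54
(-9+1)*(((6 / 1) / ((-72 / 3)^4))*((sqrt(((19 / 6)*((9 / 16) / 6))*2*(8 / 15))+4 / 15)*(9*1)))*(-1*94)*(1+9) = 47 / 144+47*sqrt(285) / 1152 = 1.02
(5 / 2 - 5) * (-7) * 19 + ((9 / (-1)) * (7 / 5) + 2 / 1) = 3219 / 10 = 321.90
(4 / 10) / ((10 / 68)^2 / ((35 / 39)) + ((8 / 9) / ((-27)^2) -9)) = -106183224 / 2382401885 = -0.04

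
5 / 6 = 0.83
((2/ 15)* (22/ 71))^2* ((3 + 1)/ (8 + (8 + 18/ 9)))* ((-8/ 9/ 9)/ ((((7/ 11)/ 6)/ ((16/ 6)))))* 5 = -5451776/ 1157590035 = -0.00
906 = 906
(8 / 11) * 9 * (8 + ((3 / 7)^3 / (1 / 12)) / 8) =200484 / 3773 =53.14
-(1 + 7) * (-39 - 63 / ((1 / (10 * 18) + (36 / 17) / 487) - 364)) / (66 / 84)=395.33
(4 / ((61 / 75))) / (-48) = -25 / 244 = -0.10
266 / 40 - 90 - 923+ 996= -207 / 20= -10.35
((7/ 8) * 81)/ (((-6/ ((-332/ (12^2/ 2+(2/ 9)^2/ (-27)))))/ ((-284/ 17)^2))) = 172943951229/ 11376485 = 15201.88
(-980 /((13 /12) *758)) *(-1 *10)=58800 /4927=11.93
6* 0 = 0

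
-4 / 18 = -2 / 9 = -0.22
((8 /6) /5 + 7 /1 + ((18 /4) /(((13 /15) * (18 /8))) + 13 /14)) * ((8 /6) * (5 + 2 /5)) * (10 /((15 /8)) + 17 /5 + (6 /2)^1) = 10092896 /11375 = 887.29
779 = 779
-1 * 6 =-6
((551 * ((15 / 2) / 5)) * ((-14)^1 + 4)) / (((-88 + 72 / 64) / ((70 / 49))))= 132240 / 973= 135.91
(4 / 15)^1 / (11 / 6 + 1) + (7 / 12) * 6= 611 / 170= 3.59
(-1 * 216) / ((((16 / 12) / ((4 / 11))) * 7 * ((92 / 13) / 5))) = -10530 / 1771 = -5.95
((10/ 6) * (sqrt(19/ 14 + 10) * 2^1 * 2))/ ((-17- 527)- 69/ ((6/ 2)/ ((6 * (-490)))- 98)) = -480205 * sqrt(2226)/ 547876182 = -0.04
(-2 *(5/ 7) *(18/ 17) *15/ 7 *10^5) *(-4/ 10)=108000000/ 833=129651.86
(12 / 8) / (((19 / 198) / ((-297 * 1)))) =-88209 / 19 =-4642.58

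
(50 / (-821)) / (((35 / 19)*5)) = -38 / 5747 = -0.01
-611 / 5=-122.20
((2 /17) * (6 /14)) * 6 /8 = 9 /238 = 0.04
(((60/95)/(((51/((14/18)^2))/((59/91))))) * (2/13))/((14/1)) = 236/4421547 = 0.00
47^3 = 103823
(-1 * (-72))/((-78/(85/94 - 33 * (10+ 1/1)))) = 334.24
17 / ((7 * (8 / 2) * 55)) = 17 / 1540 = 0.01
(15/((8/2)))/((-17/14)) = -105/34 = -3.09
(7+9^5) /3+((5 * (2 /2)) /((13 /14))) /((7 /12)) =768088 /39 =19694.56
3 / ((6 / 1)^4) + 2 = 865 / 432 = 2.00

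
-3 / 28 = -0.11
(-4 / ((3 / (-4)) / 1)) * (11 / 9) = 176 / 27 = 6.52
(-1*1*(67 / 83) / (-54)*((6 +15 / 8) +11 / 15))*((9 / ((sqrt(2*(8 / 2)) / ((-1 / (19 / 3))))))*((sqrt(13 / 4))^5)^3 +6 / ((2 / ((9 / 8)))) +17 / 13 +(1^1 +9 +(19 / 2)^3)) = 3138511217 / 27967680 - 4342887610087*sqrt(26) / 49608130560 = -334.17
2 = 2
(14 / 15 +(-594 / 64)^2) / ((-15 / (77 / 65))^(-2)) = 84762224625 / 6071296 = 13961.14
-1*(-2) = 2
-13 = -13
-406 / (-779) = 0.52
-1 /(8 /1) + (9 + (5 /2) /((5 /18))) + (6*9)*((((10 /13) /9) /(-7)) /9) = 38879 /2184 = 17.80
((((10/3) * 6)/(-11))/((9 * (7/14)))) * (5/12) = -50/297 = -0.17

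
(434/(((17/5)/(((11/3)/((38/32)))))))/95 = 76384/18411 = 4.15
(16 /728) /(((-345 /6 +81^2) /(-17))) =-68 /1183637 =-0.00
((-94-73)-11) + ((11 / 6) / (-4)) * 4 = -1079 / 6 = -179.83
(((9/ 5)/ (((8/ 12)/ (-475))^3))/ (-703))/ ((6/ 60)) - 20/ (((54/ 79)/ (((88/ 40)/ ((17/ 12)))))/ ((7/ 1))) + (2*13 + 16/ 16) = 209706205991/ 22644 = 9261005.39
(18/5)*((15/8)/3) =9/4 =2.25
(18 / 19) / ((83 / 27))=486 / 1577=0.31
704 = 704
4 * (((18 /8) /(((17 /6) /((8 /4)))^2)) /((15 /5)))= 432 /289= 1.49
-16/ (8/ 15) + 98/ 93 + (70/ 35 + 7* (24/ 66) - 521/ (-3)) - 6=146561/ 1023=143.27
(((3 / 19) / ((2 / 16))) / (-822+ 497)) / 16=-3 / 12350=-0.00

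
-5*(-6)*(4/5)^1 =24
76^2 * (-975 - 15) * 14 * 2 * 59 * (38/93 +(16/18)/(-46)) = -2621937570560/713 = -3677331796.02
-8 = -8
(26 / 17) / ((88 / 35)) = 455 / 748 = 0.61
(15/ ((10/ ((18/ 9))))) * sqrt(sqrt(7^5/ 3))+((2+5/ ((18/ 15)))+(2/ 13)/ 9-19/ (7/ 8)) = -25439/ 1638+7 * 3^(3/ 4) * 7^(1/ 4) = 10.42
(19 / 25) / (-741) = -1 / 975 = -0.00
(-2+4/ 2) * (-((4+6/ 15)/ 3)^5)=0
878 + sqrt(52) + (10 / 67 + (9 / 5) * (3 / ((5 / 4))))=2 * sqrt(13) + 1478136 / 1675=889.68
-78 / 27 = -26 / 9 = -2.89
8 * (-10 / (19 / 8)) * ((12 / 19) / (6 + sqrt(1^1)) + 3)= -263040 / 2527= -104.09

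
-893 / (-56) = 893 / 56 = 15.95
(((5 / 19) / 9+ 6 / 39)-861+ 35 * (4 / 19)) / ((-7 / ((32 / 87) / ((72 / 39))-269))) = -133102982912 / 4061421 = -32772.52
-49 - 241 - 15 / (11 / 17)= -3445 / 11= -313.18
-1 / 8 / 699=-1 / 5592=-0.00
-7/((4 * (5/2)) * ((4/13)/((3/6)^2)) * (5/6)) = -273/400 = -0.68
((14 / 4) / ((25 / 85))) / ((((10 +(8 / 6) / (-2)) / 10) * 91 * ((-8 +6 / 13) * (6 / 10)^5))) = -53125 / 222264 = -0.24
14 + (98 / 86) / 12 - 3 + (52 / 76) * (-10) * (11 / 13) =52015 / 9804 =5.31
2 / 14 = 1 / 7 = 0.14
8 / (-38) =-4 / 19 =-0.21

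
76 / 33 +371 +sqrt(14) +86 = 463.04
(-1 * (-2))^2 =4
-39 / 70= -0.56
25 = 25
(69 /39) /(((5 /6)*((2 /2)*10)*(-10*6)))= -23 /6500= -0.00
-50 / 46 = -25 / 23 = -1.09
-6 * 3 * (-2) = 36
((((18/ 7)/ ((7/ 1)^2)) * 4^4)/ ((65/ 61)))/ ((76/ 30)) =421632/ 84721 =4.98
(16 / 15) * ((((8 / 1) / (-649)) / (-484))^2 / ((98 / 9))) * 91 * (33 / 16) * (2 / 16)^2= 117 / 627892754720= 0.00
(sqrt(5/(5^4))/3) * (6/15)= 2 * sqrt(5)/375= 0.01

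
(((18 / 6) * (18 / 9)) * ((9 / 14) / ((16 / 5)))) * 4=135 / 28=4.82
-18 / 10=-9 / 5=-1.80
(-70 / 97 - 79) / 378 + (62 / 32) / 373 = -22506949 / 109411344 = -0.21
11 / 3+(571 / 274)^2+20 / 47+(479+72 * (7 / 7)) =5922020149 / 10585716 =559.44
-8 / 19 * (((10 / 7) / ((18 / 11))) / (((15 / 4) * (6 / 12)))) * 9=-704 / 399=-1.76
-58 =-58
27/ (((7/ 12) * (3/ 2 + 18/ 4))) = 54/ 7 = 7.71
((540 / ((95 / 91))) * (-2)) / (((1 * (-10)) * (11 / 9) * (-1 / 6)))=-530712 / 1045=-507.86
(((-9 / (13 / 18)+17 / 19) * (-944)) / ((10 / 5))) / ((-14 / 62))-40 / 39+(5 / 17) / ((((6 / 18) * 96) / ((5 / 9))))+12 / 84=-29239710401 / 1209312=-24178.80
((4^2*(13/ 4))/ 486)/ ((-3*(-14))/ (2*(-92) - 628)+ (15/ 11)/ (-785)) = -2604316/ 1301265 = -2.00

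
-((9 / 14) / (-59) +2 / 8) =-395 / 1652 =-0.24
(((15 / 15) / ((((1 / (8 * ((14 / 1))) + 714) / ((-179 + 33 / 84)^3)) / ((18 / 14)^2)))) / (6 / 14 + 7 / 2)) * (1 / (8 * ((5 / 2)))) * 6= -30393228645243 / 30172303700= -1007.32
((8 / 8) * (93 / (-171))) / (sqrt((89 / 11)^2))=-341 / 5073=-0.07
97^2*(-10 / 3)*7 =-658630 / 3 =-219543.33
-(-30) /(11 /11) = 30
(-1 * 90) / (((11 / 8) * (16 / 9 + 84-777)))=6480 / 68431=0.09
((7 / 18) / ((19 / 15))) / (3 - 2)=35 / 114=0.31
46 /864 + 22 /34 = 0.70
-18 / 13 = -1.38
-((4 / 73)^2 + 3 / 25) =-16387 / 133225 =-0.12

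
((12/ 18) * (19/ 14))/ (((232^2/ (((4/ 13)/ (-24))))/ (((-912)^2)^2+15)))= -4381387849823/ 29387904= -149088.14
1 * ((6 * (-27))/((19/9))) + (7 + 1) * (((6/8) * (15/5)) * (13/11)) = -11592/209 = -55.46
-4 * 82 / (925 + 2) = -328 / 927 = -0.35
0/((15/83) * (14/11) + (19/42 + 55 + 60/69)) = 0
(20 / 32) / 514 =5 / 4112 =0.00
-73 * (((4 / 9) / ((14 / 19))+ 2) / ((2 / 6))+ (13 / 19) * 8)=-386900 / 399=-969.67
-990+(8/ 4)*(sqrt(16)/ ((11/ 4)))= -10858/ 11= -987.09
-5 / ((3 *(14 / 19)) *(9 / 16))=-760 / 189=-4.02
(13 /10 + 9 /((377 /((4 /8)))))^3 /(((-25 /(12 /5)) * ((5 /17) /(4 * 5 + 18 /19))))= -1227963869157864 /79536720859375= -15.44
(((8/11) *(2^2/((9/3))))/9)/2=16/297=0.05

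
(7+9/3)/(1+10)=10/11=0.91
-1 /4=-0.25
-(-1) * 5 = 5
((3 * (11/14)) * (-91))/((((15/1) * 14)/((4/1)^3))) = -2288/35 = -65.37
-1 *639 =-639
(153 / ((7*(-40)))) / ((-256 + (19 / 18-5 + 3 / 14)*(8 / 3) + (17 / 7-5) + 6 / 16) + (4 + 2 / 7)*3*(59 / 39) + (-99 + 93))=3159 / 1472425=0.00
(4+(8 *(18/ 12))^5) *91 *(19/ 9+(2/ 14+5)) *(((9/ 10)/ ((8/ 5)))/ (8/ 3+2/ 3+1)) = 85288539/ 4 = 21322134.75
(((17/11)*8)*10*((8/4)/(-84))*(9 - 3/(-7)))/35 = -272/343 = -0.79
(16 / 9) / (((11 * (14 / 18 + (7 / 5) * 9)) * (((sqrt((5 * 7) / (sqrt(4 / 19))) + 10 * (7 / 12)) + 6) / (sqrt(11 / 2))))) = -3629520 * 19^(1 / 4) * sqrt(385) / 59169493691 - 64800 * 19^(3 / 4) * sqrt(385) / 8452784813 + 766800 * sqrt(418) / 8452784813 + 42949320 * sqrt(22) / 59169493691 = 0.00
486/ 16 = 30.38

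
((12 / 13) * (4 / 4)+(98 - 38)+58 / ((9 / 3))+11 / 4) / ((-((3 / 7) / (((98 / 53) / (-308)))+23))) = 634501 / 369876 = 1.72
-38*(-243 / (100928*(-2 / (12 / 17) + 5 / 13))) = -9477 / 253648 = -0.04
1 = 1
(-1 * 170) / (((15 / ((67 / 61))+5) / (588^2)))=-393802416 / 125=-3150419.33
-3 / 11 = -0.27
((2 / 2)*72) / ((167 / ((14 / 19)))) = 1008 / 3173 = 0.32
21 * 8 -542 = -374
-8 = -8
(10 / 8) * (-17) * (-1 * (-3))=-255 / 4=-63.75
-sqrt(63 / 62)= -1.01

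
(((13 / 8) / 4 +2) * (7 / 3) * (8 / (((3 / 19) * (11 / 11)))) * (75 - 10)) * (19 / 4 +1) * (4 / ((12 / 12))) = 15310295 / 36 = 425285.97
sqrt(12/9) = 2* sqrt(3)/3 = 1.15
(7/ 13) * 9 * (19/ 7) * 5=855/ 13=65.77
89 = 89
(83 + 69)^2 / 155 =23104 / 155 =149.06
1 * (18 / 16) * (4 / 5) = 9 / 10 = 0.90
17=17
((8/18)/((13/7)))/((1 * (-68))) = -7/1989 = -0.00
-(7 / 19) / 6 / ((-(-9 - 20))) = -7 / 3306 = -0.00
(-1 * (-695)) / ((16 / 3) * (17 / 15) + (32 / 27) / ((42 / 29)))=1970325 / 19456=101.27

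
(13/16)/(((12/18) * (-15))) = -13/160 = -0.08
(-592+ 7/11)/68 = -6505/748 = -8.70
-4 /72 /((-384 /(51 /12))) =17 /27648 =0.00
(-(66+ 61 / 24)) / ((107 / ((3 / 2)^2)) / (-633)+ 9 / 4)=-3123855 / 99122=-31.52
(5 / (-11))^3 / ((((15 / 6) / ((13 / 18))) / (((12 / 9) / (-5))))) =260 / 35937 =0.01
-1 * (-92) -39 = 53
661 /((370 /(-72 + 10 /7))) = -163267 /1295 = -126.07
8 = 8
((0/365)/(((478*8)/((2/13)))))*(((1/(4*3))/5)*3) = 0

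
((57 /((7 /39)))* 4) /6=1482 /7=211.71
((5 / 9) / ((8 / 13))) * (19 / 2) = 1235 / 144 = 8.58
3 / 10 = 0.30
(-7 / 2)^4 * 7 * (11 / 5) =184877 / 80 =2310.96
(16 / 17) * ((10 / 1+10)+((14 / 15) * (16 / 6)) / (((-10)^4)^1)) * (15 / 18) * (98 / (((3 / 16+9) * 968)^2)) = 3272768 / 168387305625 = 0.00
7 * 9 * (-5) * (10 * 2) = -6300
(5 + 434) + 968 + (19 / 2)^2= 5989 / 4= 1497.25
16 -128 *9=-1136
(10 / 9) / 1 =10 / 9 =1.11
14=14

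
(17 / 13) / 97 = 17 / 1261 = 0.01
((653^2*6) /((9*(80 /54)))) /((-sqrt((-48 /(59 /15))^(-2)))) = -138156516 /59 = -2341635.86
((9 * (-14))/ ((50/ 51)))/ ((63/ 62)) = -3162/ 25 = -126.48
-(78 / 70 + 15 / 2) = -603 / 70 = -8.61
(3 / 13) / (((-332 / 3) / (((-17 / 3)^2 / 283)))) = -289 / 1221428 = -0.00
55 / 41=1.34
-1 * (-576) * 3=1728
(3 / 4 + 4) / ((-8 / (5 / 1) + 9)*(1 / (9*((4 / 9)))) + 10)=95 / 237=0.40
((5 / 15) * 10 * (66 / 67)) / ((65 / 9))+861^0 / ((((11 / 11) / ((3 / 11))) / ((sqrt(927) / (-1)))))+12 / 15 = 5464 / 4355- 9 * sqrt(103) / 11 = -7.05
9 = 9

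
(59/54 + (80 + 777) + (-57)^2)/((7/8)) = 887132/189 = 4693.82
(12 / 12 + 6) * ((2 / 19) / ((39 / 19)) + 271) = 1897.36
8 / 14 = 4 / 7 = 0.57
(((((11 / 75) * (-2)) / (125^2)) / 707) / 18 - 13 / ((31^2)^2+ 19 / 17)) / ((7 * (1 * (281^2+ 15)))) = -549363425587 / 21573040257858600000000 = -0.00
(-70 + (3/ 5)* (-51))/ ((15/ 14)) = -7042/ 75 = -93.89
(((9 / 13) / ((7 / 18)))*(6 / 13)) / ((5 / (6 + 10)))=15552 / 5915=2.63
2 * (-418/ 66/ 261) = -38/ 783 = -0.05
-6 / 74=-0.08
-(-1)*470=470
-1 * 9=-9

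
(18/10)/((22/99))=81/10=8.10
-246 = -246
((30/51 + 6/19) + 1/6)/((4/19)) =5.09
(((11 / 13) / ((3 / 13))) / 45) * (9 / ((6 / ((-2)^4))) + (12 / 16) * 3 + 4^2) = 1859 / 540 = 3.44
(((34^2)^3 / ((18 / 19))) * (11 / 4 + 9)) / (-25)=-172438792936 / 225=-766394635.27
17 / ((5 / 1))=17 / 5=3.40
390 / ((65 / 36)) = 216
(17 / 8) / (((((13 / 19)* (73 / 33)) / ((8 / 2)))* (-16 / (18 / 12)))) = -31977 / 60736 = -0.53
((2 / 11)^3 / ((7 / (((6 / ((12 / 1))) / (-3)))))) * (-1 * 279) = 372 / 9317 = 0.04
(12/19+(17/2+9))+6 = 917/38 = 24.13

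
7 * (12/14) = 6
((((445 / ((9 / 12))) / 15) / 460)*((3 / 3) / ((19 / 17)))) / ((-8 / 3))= -1513 / 52440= -0.03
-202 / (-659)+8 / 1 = 5474 / 659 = 8.31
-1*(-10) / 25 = 2 / 5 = 0.40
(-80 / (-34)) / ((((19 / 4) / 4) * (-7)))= -640 / 2261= -0.28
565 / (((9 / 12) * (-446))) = -1130 / 669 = -1.69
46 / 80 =23 / 40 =0.58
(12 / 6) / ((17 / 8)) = 16 / 17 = 0.94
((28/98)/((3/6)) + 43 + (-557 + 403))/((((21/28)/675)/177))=-17591271.43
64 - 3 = 61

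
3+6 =9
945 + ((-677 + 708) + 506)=1482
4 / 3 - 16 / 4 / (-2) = 3.33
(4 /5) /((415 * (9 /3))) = 4 /6225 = 0.00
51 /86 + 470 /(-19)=-39451 /1634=-24.14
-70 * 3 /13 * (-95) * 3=59850 /13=4603.85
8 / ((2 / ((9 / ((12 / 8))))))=24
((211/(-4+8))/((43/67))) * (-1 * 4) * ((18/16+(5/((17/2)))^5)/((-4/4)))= 191962265681/488430808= 393.02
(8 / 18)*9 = 4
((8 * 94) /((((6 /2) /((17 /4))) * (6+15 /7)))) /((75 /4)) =89488 /12825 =6.98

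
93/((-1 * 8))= -93/8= -11.62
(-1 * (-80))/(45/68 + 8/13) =70720/1129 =62.64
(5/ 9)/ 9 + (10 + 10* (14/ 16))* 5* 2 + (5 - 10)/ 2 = 14990/ 81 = 185.06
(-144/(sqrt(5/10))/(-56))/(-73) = -18 * sqrt(2)/511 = -0.05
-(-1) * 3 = 3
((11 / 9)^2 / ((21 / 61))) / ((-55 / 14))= -1.10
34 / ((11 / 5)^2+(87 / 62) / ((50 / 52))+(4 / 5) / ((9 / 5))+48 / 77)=9130275 / 1978363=4.62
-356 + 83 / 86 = -30533 / 86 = -355.03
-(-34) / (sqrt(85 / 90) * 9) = 2 * sqrt(34) / 3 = 3.89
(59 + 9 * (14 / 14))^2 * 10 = 46240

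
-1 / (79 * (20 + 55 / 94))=-94 / 152865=-0.00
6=6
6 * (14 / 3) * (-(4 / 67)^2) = -448 / 4489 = -0.10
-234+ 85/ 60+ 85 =-1771/ 12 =-147.58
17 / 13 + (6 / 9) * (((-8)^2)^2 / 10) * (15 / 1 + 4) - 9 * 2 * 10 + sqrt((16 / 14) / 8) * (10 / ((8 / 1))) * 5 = 25 * sqrt(7) / 28 + 976867 / 195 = 5011.94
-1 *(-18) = 18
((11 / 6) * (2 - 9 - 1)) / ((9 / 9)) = -14.67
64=64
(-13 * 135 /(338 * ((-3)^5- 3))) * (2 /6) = 15 /2132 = 0.01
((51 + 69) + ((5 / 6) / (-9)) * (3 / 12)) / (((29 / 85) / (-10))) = -11013875 / 3132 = -3516.56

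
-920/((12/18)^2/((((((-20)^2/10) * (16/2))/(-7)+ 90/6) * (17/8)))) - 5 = 3782785/28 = 135099.46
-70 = -70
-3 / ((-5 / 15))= 9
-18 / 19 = -0.95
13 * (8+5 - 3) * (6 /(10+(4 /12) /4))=9360 /121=77.36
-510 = -510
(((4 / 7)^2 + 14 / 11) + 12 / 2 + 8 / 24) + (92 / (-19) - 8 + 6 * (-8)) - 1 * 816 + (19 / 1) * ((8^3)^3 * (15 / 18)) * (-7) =-457029174384467 / 30723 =-14875799055.58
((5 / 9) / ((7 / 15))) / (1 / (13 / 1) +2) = 325 / 567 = 0.57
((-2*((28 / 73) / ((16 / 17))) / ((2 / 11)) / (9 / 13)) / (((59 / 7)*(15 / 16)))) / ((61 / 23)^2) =-252055804 / 2163556845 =-0.12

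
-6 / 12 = -0.50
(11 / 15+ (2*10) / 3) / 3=37 / 15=2.47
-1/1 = -1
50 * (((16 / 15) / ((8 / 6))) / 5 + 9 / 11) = 538 / 11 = 48.91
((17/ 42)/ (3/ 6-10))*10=-170/ 399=-0.43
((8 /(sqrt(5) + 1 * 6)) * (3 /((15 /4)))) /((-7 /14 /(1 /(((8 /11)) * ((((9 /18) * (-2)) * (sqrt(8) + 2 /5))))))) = 44 /((1 + 5 * sqrt(2)) * (sqrt(5) + 6)) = 0.66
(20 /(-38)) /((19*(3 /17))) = -170 /1083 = -0.16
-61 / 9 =-6.78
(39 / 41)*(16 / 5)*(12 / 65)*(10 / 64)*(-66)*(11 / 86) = -6534 / 8815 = -0.74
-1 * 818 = -818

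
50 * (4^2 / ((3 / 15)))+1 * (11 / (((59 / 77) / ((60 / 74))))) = 8757410 / 2183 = 4011.64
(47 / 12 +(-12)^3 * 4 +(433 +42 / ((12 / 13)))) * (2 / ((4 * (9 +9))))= -77155 / 432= -178.60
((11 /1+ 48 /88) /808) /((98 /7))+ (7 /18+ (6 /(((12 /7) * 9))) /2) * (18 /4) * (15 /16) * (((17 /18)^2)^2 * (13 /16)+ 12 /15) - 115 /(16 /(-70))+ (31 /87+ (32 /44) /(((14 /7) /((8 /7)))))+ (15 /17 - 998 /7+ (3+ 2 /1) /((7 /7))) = 33957777315592475 /91587558408192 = 370.77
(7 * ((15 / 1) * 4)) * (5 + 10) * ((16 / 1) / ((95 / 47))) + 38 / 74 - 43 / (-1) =35088830 / 703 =49912.99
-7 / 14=-1 / 2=-0.50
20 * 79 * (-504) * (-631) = 502477920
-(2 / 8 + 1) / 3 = -5 / 12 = -0.42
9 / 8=1.12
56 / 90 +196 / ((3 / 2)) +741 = 872.29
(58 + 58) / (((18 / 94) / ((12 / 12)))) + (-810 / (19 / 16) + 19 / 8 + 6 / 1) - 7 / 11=-1032125 / 15048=-68.59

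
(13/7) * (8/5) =104/35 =2.97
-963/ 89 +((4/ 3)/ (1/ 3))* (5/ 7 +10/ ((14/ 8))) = 9279/ 623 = 14.89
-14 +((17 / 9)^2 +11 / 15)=-3928 / 405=-9.70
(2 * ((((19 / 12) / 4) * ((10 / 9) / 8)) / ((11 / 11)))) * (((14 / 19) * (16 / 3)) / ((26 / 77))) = 2695 / 2106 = 1.28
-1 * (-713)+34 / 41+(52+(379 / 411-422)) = 5809406 / 16851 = 344.75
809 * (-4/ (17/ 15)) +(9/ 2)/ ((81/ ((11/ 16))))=-13979333/ 4896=-2855.26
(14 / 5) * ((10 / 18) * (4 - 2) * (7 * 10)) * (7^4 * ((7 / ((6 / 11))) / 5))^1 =36235892 / 27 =1342070.07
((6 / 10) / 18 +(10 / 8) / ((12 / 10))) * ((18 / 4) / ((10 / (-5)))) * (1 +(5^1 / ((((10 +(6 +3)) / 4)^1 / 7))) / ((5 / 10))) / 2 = -115713 / 6080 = -19.03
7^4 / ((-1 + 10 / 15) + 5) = 1029 / 2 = 514.50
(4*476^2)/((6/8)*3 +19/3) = 10875648/103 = 105588.82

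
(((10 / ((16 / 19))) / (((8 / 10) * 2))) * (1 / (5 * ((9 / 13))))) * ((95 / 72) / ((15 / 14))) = 164255 / 62208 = 2.64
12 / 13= 0.92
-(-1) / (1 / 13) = 13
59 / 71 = 0.83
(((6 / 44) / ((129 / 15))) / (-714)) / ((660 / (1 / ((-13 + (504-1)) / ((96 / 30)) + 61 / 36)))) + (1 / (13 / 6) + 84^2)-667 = 1146558970741915 / 179445320054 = 6389.46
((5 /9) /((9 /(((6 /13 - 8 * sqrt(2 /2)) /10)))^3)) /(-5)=117649 /1801814625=0.00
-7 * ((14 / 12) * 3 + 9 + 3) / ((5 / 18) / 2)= -3906 / 5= -781.20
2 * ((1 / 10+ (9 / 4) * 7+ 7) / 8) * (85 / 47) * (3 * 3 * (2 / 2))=69921 / 752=92.98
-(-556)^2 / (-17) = 309136 / 17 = 18184.47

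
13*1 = 13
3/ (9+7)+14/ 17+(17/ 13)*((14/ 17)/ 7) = 4119/ 3536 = 1.16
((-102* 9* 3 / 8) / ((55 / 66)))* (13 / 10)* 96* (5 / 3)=-429624 / 5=-85924.80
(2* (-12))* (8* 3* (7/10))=-2016/5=-403.20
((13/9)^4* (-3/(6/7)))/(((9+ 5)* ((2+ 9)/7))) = -199927/288684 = -0.69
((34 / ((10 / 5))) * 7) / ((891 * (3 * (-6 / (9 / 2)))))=-119 / 3564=-0.03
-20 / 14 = -1.43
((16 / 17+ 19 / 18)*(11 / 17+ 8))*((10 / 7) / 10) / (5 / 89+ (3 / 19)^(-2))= 0.06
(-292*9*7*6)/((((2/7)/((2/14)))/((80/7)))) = -630720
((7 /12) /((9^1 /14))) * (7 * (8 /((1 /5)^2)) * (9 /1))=34300 /3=11433.33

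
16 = 16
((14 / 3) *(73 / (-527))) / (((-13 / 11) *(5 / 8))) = 0.88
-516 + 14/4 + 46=-933/2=-466.50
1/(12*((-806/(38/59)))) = -19/285324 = -0.00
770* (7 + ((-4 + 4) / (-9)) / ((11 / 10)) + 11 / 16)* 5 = 236775 / 8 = 29596.88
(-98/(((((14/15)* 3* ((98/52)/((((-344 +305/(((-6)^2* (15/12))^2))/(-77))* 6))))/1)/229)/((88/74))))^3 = -291854415797248467132651548672/117296405829351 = -2488178676351376.61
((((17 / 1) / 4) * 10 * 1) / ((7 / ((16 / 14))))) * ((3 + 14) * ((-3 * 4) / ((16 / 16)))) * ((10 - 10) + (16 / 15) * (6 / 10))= -221952 / 245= -905.93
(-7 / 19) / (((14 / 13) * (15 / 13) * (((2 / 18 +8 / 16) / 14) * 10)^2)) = -447174 / 287375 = -1.56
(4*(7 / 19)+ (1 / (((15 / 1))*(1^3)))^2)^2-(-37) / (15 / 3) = 175169386 / 18275625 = 9.58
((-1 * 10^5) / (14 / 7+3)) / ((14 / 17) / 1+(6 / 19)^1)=-403750 / 23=-17554.35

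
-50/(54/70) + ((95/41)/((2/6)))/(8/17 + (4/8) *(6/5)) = -58.32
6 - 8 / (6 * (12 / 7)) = 47 / 9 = 5.22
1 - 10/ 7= -0.43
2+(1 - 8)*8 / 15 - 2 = -56 / 15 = -3.73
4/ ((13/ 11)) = 44/ 13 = 3.38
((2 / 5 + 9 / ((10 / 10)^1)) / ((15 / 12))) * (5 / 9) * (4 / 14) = 376 / 315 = 1.19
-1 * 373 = -373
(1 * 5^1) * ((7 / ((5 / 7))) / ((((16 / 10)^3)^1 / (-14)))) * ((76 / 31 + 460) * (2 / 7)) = -686000 / 31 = -22129.03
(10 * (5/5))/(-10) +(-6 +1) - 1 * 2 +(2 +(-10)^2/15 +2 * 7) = 44/3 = 14.67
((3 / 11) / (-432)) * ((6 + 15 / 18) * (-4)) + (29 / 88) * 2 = 0.68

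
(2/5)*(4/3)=8/15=0.53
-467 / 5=-93.40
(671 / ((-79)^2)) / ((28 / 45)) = 30195 / 174748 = 0.17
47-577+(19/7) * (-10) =-3900/7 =-557.14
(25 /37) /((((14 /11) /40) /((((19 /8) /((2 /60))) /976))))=1.55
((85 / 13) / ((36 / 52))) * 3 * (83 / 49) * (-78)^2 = 14307540 / 49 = 291990.61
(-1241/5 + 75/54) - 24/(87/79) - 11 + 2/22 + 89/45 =-531203/1914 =-277.54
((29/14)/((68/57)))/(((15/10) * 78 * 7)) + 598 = 155418359/259896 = 598.00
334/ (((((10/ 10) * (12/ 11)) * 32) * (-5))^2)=20207/ 1843200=0.01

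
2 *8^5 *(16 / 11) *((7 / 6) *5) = 18350080 / 33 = 556063.03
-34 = -34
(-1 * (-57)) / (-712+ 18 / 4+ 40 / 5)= -114 / 1399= -0.08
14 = 14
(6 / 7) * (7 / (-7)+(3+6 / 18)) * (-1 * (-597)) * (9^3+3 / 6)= 871023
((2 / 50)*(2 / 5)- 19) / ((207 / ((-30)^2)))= -9492 / 115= -82.54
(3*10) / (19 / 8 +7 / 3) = 720 / 113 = 6.37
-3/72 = -1/24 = -0.04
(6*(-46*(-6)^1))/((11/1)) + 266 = 4582/11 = 416.55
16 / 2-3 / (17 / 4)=124 / 17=7.29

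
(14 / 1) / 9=1.56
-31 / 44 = -0.70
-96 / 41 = -2.34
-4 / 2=-2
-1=-1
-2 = -2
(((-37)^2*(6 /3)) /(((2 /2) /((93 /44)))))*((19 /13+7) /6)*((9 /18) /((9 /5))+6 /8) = 7851215 /936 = 8388.05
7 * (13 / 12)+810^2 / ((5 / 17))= 26768971 / 12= 2230747.58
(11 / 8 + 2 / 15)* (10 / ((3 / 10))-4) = 1991 / 45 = 44.24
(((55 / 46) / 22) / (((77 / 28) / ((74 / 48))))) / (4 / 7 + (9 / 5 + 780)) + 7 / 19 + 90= 285484985017 / 3159121944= 90.37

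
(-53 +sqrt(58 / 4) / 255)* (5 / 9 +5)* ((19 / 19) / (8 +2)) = -265 / 9 +sqrt(58) / 918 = -29.44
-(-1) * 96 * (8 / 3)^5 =1048576 / 81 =12945.38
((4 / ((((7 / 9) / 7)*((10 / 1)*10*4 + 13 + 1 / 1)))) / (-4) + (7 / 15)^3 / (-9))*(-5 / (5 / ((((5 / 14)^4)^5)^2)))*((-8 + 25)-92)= -0.00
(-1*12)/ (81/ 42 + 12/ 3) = -168/ 83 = -2.02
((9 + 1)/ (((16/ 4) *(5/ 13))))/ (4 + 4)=13/ 16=0.81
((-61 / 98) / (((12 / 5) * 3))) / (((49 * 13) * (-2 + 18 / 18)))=305 / 2247336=0.00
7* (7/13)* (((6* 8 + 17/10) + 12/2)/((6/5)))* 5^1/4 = 136465/624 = 218.69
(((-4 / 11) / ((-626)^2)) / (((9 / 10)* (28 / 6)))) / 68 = -5 / 1538897052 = -0.00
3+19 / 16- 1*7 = -45 / 16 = -2.81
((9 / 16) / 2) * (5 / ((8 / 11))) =495 / 256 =1.93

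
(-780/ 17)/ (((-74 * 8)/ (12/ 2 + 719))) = 141375/ 2516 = 56.19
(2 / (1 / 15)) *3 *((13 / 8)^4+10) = 3128445 / 2048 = 1527.56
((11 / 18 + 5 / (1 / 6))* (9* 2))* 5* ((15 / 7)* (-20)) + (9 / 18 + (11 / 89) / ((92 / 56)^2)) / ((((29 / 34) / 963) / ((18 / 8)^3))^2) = 51172785234917800431 / 567635654656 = 90150759.23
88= 88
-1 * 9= -9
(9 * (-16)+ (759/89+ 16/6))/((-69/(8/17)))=283672/313191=0.91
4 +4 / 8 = 9 / 2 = 4.50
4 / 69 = 0.06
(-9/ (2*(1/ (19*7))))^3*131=-224674480863/ 8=-28084310107.88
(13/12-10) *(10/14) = -535/84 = -6.37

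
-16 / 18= -8 / 9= -0.89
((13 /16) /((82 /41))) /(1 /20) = 65 /8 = 8.12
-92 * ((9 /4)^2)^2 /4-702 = -330615 /256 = -1291.46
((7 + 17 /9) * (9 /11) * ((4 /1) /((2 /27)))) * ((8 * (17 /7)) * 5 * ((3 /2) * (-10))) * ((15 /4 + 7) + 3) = -55080000 /7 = -7868571.43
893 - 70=823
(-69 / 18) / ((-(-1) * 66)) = -23 / 396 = -0.06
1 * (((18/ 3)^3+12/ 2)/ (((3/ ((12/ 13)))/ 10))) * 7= 62160/ 13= 4781.54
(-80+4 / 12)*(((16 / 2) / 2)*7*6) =-13384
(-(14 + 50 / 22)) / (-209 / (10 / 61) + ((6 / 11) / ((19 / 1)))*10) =34010 / 2663941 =0.01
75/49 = 1.53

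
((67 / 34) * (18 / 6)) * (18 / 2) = 1809 / 34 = 53.21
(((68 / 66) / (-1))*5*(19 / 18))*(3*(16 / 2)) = -12920 / 99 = -130.51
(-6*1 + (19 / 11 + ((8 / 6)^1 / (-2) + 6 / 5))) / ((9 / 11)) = -617 / 135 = -4.57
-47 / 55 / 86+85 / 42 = 100019 / 49665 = 2.01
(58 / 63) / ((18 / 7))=29 / 81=0.36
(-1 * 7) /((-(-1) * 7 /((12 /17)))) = -12 /17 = -0.71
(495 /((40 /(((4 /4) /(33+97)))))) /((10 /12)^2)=891 /6500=0.14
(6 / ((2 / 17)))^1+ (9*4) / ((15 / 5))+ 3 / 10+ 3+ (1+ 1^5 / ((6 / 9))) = 344 / 5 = 68.80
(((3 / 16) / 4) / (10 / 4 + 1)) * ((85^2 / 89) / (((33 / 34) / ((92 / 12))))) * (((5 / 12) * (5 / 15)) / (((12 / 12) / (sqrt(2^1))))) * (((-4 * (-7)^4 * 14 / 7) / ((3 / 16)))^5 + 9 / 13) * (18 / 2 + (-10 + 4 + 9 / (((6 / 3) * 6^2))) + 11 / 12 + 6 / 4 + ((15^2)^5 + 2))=-633387897940795984473789445653482244128946976625 * sqrt(2) / 81619259904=-10974686079785939086804330000000000000.00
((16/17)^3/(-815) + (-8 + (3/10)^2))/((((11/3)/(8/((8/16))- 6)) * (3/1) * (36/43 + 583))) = -27241779207/2211501709450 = -0.01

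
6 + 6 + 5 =17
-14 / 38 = -7 / 19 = -0.37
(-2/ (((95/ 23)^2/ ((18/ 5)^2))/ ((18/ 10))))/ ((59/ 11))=-33936408/ 66559375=-0.51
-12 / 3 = -4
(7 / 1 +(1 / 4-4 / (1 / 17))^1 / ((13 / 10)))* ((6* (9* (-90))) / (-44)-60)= -651015 / 286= -2276.28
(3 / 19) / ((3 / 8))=8 / 19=0.42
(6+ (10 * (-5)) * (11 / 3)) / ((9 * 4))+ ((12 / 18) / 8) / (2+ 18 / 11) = -21181 / 4320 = -4.90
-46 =-46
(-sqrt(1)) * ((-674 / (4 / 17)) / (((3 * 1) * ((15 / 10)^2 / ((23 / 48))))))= 131767 / 648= 203.34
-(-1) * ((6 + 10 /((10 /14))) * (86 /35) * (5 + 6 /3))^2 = 118336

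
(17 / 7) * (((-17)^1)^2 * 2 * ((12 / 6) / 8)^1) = 4913 / 14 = 350.93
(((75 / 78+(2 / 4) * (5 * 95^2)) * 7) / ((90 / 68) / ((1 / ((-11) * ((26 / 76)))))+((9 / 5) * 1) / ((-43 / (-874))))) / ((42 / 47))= 5592.31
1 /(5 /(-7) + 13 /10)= 70 /41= 1.71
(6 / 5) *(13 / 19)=78 / 95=0.82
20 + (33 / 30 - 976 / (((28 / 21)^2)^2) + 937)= 51943 / 80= 649.29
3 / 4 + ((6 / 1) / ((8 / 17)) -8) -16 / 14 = 4.36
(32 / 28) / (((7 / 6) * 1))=48 / 49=0.98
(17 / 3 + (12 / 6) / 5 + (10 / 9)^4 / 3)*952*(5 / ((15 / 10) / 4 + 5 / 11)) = 54207344576 / 1436859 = 37726.28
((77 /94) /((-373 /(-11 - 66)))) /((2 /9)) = 53361 /70124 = 0.76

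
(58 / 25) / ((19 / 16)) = 928 / 475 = 1.95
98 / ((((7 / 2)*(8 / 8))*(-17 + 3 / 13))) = -182 / 109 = -1.67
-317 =-317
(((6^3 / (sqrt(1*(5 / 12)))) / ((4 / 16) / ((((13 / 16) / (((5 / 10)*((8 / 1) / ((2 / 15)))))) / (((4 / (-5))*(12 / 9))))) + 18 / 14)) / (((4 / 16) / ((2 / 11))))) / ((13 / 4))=-96768*sqrt(15) / 42845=-8.75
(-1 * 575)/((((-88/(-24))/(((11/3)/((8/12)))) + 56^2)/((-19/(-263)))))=-6555/494966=-0.01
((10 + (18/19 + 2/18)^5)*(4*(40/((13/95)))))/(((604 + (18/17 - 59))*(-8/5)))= -14079195518993500/928664092970991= -15.16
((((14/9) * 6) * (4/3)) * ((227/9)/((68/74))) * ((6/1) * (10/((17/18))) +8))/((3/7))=4003568128/70227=57008.96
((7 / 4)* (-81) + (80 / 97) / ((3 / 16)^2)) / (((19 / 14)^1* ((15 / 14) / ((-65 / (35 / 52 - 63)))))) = -1954651972 / 23039343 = -84.84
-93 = -93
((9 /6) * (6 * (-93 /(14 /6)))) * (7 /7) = -2511 /7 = -358.71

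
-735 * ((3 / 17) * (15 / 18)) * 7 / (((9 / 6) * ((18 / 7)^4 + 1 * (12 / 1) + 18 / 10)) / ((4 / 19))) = -411771500 / 223047327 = -1.85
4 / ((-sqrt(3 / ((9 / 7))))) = -4* sqrt(21) / 7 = -2.62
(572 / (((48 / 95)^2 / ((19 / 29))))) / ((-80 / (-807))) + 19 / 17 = 22428530677 / 1514496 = 14809.24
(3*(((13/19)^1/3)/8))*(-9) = -117/152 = -0.77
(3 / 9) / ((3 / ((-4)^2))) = 1.78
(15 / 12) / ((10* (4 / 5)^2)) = 25 / 128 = 0.20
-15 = -15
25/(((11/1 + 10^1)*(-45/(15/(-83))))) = 25/5229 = 0.00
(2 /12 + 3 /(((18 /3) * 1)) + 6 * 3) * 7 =392 /3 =130.67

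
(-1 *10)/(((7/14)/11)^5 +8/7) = -360754240/41229063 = -8.75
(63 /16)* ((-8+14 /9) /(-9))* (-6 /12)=-203 /144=-1.41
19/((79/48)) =912/79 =11.54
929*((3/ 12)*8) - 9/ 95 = 176501/ 95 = 1857.91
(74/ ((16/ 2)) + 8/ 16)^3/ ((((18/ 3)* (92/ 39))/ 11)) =720.33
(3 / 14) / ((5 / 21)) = 9 / 10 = 0.90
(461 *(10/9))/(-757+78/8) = -18440/26901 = -0.69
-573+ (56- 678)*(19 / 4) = -7055 / 2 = -3527.50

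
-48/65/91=-48/5915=-0.01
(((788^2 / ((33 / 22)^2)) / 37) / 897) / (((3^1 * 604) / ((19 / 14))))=5898968 / 947180871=0.01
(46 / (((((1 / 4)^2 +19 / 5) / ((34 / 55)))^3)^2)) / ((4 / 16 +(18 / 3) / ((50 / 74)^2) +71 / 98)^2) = 17890538268082674073600000000 / 4611659285787409330204078064879361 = 0.00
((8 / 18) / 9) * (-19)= -76 / 81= -0.94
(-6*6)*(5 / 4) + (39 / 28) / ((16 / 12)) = -4923 / 112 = -43.96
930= 930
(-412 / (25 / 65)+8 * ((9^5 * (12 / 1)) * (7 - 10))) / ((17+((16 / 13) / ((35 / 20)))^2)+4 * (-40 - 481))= 704182420396 / 85563655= 8229.92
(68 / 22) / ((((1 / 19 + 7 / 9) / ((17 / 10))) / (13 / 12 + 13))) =2783937 / 31240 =89.11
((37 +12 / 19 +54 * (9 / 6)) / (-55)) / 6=-1127 / 3135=-0.36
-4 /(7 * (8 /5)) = -5 /14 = -0.36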